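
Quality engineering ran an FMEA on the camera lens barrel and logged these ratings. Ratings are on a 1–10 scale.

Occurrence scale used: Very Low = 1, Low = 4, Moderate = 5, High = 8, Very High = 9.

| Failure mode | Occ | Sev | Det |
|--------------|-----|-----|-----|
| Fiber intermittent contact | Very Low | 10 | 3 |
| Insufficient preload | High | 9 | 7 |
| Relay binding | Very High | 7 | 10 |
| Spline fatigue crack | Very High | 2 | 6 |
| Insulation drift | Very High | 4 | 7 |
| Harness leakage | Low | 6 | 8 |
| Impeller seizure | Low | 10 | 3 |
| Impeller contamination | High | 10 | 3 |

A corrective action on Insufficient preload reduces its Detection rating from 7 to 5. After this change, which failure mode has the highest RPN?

RPN = Severity × Occurrence × Detection:
  Fiber intermittent contact: 10 × 1 × 3 = 30
  Insufficient preload: 9 × 8 × 7 = 504
  Relay binding: 7 × 9 × 10 = 630
  Spline fatigue crack: 2 × 9 × 6 = 108
  Insulation drift: 4 × 9 × 7 = 252
  Harness leakage: 6 × 4 × 8 = 192
  Impeller seizure: 10 × 4 × 3 = 120
  Impeller contamination: 10 × 8 × 3 = 240
After action: Insufficient preload → 9 × 8 × 5 = 360.
Revised RPNs: Relay binding=630, Insufficient preload=360, Insulation drift=252, Impeller contamination=240, Harness leakage=192, Impeller seizure=120, Spline fatigue crack=108, Fiber intermittent contact=30.
Highest is now Relay binding (630).

Relay binding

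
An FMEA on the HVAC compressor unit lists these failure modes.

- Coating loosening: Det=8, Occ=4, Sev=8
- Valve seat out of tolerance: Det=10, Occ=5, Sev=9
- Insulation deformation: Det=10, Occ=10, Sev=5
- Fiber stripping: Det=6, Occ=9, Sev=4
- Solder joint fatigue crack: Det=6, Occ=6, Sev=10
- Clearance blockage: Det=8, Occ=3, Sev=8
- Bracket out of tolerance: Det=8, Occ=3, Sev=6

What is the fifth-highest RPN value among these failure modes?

RPN = Severity × Occurrence × Detection:
  Coating loosening: 8 × 4 × 8 = 256
  Valve seat out of tolerance: 9 × 5 × 10 = 450
  Insulation deformation: 5 × 10 × 10 = 500
  Fiber stripping: 4 × 9 × 6 = 216
  Solder joint fatigue crack: 10 × 6 × 6 = 360
  Clearance blockage: 8 × 3 × 8 = 192
  Bracket out of tolerance: 6 × 3 × 8 = 144
Sorted descending: 500, 450, 360, 256, 216, 192, 144.
The fifth-highest RPN is 216 (Fiber stripping).

216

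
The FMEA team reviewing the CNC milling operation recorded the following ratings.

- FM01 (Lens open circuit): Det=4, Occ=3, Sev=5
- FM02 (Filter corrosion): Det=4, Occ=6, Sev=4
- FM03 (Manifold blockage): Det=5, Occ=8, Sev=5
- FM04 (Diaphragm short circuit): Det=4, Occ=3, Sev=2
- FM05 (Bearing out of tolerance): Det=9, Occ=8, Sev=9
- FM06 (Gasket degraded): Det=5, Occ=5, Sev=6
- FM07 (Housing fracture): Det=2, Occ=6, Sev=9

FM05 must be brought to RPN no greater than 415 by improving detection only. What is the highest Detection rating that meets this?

5

FM05: S=9, O=8, D=9 → current RPN = 648.
Fixed product = 72. Need 72 × D ≤ 415, so D ≤ 415/72 = 5.76.
Maximum integer Detection rating = 5 (gives RPN 360; D=6 would give 432 > 415).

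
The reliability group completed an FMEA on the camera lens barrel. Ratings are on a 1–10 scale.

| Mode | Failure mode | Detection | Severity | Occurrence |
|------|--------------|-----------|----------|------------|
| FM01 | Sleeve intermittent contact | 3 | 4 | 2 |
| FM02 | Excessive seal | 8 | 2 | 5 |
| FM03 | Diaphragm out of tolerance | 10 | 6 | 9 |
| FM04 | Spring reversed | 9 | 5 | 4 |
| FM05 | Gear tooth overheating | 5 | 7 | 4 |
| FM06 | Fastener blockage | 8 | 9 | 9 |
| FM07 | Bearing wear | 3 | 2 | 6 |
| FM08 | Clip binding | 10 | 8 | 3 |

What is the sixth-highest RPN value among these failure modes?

RPN = Severity × Occurrence × Detection:
  FM01: 4 × 2 × 3 = 24
  FM02: 2 × 5 × 8 = 80
  FM03: 6 × 9 × 10 = 540
  FM04: 5 × 4 × 9 = 180
  FM05: 7 × 4 × 5 = 140
  FM06: 9 × 9 × 8 = 648
  FM07: 2 × 6 × 3 = 36
  FM08: 8 × 3 × 10 = 240
Sorted descending: 648, 540, 240, 180, 140, 80, 36, 24.
The sixth-highest RPN is 80 (FM02).

80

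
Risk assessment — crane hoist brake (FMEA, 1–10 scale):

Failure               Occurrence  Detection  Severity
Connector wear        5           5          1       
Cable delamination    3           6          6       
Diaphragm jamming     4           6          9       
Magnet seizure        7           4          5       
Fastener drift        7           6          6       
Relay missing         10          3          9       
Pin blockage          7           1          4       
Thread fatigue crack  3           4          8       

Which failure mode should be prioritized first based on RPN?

Relay missing

RPN = Severity × Occurrence × Detection:
  Connector wear: 1 × 5 × 5 = 25
  Cable delamination: 6 × 3 × 6 = 108
  Diaphragm jamming: 9 × 4 × 6 = 216
  Magnet seizure: 5 × 7 × 4 = 140
  Fastener drift: 6 × 7 × 6 = 252
  Relay missing: 9 × 10 × 3 = 270
  Pin blockage: 4 × 7 × 1 = 28
  Thread fatigue crack: 8 × 3 × 4 = 96
Highest RPN is 270 → Relay missing.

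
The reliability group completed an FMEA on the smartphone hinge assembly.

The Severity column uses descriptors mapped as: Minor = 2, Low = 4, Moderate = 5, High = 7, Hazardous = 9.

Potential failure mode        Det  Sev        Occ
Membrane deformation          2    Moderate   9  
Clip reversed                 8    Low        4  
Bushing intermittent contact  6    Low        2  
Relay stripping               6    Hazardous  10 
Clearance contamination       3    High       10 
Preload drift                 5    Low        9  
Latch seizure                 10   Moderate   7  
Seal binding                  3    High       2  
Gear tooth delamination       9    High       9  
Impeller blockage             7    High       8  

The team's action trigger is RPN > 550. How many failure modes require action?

1

RPN = Severity × Occurrence × Detection:
  Membrane deformation: 5 × 9 × 2 = 90
  Clip reversed: 4 × 4 × 8 = 128
  Bushing intermittent contact: 4 × 2 × 6 = 48
  Relay stripping: 9 × 10 × 6 = 540
  Clearance contamination: 7 × 10 × 3 = 210
  Preload drift: 4 × 9 × 5 = 180
  Latch seizure: 5 × 7 × 10 = 350
  Seal binding: 7 × 2 × 3 = 42
  Gear tooth delamination: 7 × 9 × 9 = 567
  Impeller blockage: 7 × 8 × 7 = 392
Modes with RPN > 550: Gear tooth delamination (567) → 1.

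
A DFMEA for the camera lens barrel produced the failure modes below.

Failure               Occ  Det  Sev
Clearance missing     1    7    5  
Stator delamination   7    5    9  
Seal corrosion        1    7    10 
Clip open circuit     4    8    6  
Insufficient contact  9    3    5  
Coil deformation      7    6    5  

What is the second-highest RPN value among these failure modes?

RPN = Severity × Occurrence × Detection:
  Clearance missing: 5 × 1 × 7 = 35
  Stator delamination: 9 × 7 × 5 = 315
  Seal corrosion: 10 × 1 × 7 = 70
  Clip open circuit: 6 × 4 × 8 = 192
  Insufficient contact: 5 × 9 × 3 = 135
  Coil deformation: 5 × 7 × 6 = 210
Sorted descending: 315, 210, 192, 135, 70, 35.
The second-highest RPN is 210 (Coil deformation).

210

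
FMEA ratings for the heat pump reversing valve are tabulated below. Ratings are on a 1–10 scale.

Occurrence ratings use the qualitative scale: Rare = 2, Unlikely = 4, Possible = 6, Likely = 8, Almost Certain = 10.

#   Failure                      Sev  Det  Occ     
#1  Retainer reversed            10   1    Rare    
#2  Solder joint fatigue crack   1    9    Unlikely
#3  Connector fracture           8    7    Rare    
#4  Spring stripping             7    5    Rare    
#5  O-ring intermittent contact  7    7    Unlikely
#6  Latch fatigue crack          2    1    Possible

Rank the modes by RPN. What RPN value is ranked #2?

RPN = Severity × Occurrence × Detection:
  #1: 10 × 2 × 1 = 20
  #2: 1 × 4 × 9 = 36
  #3: 8 × 2 × 7 = 112
  #4: 7 × 2 × 5 = 70
  #5: 7 × 4 × 7 = 196
  #6: 2 × 6 × 1 = 12
Sorted descending: 196, 112, 70, 36, 20, 12.
The second-highest RPN is 112 (#3).

112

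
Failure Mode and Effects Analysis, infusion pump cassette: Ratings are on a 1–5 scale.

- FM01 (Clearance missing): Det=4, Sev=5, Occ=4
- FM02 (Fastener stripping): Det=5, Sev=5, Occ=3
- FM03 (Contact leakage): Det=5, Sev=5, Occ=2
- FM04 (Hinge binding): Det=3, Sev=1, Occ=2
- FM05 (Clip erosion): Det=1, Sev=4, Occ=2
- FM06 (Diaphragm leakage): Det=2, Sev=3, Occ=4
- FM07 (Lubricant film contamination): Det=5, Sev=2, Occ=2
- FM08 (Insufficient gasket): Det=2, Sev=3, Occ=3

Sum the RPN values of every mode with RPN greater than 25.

205

RPN = Severity × Occurrence × Detection:
  FM01: 5 × 4 × 4 = 80
  FM02: 5 × 3 × 5 = 75
  FM03: 5 × 2 × 5 = 50
  FM04: 1 × 2 × 3 = 6
  FM05: 4 × 2 × 1 = 8
  FM06: 3 × 4 × 2 = 24
  FM07: 2 × 2 × 5 = 20
  FM08: 3 × 3 × 2 = 18
RPN > 25: FM01 (80), FM02 (75), FM03 (50).
Sum: 80 + 75 + 50 = 205.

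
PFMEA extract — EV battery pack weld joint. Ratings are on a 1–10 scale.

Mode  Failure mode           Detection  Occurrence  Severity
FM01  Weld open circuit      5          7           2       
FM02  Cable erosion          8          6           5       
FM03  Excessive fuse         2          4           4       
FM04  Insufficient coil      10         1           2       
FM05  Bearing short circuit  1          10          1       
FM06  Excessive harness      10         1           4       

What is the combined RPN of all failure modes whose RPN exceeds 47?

310

RPN = Severity × Occurrence × Detection:
  FM01: 2 × 7 × 5 = 70
  FM02: 5 × 6 × 8 = 240
  FM03: 4 × 4 × 2 = 32
  FM04: 2 × 1 × 10 = 20
  FM05: 1 × 10 × 1 = 10
  FM06: 4 × 1 × 10 = 40
RPN > 47: FM01 (70), FM02 (240).
Sum: 70 + 240 = 310.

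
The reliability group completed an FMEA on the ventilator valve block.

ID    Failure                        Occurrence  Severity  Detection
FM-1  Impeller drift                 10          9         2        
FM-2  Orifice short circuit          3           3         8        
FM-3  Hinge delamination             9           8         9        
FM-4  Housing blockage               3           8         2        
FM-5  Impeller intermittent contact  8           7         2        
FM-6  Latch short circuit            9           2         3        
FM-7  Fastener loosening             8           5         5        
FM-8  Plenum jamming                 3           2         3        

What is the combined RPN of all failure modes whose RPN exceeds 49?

RPN = Severity × Occurrence × Detection:
  FM-1: 9 × 10 × 2 = 180
  FM-2: 3 × 3 × 8 = 72
  FM-3: 8 × 9 × 9 = 648
  FM-4: 8 × 3 × 2 = 48
  FM-5: 7 × 8 × 2 = 112
  FM-6: 2 × 9 × 3 = 54
  FM-7: 5 × 8 × 5 = 200
  FM-8: 2 × 3 × 3 = 18
RPN > 49: FM-1 (180), FM-2 (72), FM-3 (648), FM-5 (112), FM-6 (54), FM-7 (200).
Sum: 180 + 72 + 648 + 112 + 54 + 200 = 1266.

1266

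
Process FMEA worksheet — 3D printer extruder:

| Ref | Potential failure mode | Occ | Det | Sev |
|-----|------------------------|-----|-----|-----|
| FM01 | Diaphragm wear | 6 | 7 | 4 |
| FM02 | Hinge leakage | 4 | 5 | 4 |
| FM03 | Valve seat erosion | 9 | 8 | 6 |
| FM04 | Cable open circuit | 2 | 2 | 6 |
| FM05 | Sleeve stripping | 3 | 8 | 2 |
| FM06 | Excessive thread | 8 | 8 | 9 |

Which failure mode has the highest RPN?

RPN = Severity × Occurrence × Detection:
  FM01: 4 × 6 × 7 = 168
  FM02: 4 × 4 × 5 = 80
  FM03: 6 × 9 × 8 = 432
  FM04: 6 × 2 × 2 = 24
  FM05: 2 × 3 × 8 = 48
  FM06: 9 × 8 × 8 = 576
Highest RPN is 576 → FM06.

FM06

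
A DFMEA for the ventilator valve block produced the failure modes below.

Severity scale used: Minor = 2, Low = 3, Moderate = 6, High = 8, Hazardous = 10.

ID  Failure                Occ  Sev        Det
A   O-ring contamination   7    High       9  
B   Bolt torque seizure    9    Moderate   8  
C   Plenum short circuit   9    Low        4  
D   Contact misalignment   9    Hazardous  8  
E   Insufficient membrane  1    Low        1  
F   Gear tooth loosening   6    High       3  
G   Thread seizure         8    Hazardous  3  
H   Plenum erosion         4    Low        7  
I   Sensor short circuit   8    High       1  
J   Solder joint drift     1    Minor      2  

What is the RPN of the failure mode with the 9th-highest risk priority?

RPN = Severity × Occurrence × Detection:
  A: 8 × 7 × 9 = 504
  B: 6 × 9 × 8 = 432
  C: 3 × 9 × 4 = 108
  D: 10 × 9 × 8 = 720
  E: 3 × 1 × 1 = 3
  F: 8 × 6 × 3 = 144
  G: 10 × 8 × 3 = 240
  H: 3 × 4 × 7 = 84
  I: 8 × 8 × 1 = 64
  J: 2 × 1 × 2 = 4
Sorted descending: 720, 504, 432, 240, 144, 108, 84, 64, 4, 3.
The 9th-highest RPN is 4 (J).

4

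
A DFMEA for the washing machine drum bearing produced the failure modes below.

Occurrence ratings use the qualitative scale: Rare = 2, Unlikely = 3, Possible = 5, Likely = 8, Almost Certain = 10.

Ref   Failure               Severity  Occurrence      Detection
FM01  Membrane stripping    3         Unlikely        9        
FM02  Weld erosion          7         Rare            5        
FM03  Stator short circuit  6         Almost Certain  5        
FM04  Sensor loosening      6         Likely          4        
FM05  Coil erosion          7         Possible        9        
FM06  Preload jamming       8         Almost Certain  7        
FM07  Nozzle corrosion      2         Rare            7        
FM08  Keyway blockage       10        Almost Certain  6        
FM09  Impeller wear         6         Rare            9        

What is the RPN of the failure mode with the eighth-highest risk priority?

RPN = Severity × Occurrence × Detection:
  FM01: 3 × 3 × 9 = 81
  FM02: 7 × 2 × 5 = 70
  FM03: 6 × 10 × 5 = 300
  FM04: 6 × 8 × 4 = 192
  FM05: 7 × 5 × 9 = 315
  FM06: 8 × 10 × 7 = 560
  FM07: 2 × 2 × 7 = 28
  FM08: 10 × 10 × 6 = 600
  FM09: 6 × 2 × 9 = 108
Sorted descending: 600, 560, 315, 300, 192, 108, 81, 70, 28.
The eighth-highest RPN is 70 (FM02).

70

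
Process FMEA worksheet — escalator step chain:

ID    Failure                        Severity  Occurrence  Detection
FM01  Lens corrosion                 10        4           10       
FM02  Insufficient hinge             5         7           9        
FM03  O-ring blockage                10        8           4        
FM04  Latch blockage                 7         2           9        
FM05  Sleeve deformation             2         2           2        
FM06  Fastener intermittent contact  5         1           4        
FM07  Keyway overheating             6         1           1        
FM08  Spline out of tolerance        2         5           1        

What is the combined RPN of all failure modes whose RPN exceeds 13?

1181

RPN = Severity × Occurrence × Detection:
  FM01: 10 × 4 × 10 = 400
  FM02: 5 × 7 × 9 = 315
  FM03: 10 × 8 × 4 = 320
  FM04: 7 × 2 × 9 = 126
  FM05: 2 × 2 × 2 = 8
  FM06: 5 × 1 × 4 = 20
  FM07: 6 × 1 × 1 = 6
  FM08: 2 × 5 × 1 = 10
RPN > 13: FM01 (400), FM02 (315), FM03 (320), FM04 (126), FM06 (20).
Sum: 400 + 315 + 320 + 126 + 20 = 1181.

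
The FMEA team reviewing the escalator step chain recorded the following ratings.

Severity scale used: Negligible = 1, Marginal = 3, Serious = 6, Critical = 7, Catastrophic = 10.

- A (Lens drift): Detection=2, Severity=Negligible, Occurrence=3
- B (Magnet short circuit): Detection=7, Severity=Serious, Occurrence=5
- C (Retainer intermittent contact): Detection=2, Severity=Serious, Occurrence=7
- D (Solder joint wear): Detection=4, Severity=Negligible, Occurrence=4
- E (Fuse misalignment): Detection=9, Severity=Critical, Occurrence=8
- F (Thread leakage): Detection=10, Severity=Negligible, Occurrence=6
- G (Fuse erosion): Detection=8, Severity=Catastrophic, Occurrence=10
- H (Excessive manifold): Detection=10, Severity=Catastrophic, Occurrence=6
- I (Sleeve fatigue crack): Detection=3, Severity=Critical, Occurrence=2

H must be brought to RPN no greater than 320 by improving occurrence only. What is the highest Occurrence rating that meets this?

H: S=10, O=6, D=10 → current RPN = 600.
Fixed product = 100. Need 100 × O ≤ 320, so O ≤ 320/100 = 3.20.
Maximum integer Occurrence rating = 3 (gives RPN 300; O=4 would give 400 > 320).

3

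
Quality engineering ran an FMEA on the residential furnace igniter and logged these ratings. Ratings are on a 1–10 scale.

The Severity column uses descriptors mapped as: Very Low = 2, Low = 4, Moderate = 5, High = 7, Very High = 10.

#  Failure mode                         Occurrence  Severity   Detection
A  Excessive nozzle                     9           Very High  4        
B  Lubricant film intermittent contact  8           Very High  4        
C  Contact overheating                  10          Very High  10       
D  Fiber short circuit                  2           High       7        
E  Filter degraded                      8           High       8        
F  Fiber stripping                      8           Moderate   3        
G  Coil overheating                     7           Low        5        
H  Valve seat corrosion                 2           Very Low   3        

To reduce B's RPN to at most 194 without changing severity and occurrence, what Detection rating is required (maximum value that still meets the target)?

2

B: S=10, O=8, D=4 → current RPN = 320.
Fixed product = 80. Need 80 × D ≤ 194, so D ≤ 194/80 = 2.42.
Maximum integer Detection rating = 2 (gives RPN 160; D=3 would give 240 > 194).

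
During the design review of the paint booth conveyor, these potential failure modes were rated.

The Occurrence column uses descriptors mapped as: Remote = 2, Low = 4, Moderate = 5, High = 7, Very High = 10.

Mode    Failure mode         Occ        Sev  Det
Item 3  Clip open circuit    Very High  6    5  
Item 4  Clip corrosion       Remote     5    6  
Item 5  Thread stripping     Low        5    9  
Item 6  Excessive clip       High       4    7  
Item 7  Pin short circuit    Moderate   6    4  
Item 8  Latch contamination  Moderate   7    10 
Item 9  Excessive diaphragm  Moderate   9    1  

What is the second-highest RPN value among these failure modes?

300

RPN = Severity × Occurrence × Detection:
  Item 3: 6 × 10 × 5 = 300
  Item 4: 5 × 2 × 6 = 60
  Item 5: 5 × 4 × 9 = 180
  Item 6: 4 × 7 × 7 = 196
  Item 7: 6 × 5 × 4 = 120
  Item 8: 7 × 5 × 10 = 350
  Item 9: 9 × 5 × 1 = 45
Sorted descending: 350, 300, 196, 180, 120, 60, 45.
The second-highest RPN is 300 (Item 3).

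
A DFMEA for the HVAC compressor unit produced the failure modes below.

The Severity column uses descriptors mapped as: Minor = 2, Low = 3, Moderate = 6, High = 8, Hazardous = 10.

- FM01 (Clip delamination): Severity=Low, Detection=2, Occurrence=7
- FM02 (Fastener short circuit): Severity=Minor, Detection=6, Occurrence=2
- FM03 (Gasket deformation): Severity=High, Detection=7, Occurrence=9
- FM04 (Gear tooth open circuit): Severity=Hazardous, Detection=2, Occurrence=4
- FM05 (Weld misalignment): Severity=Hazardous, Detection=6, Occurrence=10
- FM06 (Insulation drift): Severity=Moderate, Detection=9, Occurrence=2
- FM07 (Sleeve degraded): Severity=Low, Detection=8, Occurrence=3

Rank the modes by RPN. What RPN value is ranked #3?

RPN = Severity × Occurrence × Detection:
  FM01: 3 × 7 × 2 = 42
  FM02: 2 × 2 × 6 = 24
  FM03: 8 × 9 × 7 = 504
  FM04: 10 × 4 × 2 = 80
  FM05: 10 × 10 × 6 = 600
  FM06: 6 × 2 × 9 = 108
  FM07: 3 × 3 × 8 = 72
Sorted descending: 600, 504, 108, 80, 72, 42, 24.
The third-highest RPN is 108 (FM06).

108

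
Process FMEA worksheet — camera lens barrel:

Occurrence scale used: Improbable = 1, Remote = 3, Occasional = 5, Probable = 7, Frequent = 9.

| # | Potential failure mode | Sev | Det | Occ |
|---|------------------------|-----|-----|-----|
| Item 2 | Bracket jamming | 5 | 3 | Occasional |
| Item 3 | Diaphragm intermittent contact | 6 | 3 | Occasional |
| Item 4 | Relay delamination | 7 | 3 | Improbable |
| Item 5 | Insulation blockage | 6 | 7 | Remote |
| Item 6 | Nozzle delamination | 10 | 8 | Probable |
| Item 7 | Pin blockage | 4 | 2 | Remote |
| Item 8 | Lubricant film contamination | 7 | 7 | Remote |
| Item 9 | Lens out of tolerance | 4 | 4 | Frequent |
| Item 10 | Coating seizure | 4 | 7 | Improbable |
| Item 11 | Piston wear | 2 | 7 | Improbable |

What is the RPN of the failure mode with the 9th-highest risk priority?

21

RPN = Severity × Occurrence × Detection:
  Item 2: 5 × 5 × 3 = 75
  Item 3: 6 × 5 × 3 = 90
  Item 4: 7 × 1 × 3 = 21
  Item 5: 6 × 3 × 7 = 126
  Item 6: 10 × 7 × 8 = 560
  Item 7: 4 × 3 × 2 = 24
  Item 8: 7 × 3 × 7 = 147
  Item 9: 4 × 9 × 4 = 144
  Item 10: 4 × 1 × 7 = 28
  Item 11: 2 × 1 × 7 = 14
Sorted descending: 560, 147, 144, 126, 90, 75, 28, 24, 21, 14.
The 9th-highest RPN is 21 (Item 4).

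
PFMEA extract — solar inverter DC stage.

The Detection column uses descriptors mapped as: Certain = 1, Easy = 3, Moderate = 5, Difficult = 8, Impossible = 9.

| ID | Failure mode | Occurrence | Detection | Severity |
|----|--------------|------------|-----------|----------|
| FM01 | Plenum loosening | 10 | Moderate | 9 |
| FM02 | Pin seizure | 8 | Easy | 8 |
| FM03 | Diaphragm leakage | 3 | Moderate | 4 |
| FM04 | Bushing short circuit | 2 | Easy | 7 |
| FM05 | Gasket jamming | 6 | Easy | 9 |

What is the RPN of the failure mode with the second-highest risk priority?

RPN = Severity × Occurrence × Detection:
  FM01: 9 × 10 × 5 = 450
  FM02: 8 × 8 × 3 = 192
  FM03: 4 × 3 × 5 = 60
  FM04: 7 × 2 × 3 = 42
  FM05: 9 × 6 × 3 = 162
Sorted descending: 450, 192, 162, 60, 42.
The second-highest RPN is 192 (FM02).

192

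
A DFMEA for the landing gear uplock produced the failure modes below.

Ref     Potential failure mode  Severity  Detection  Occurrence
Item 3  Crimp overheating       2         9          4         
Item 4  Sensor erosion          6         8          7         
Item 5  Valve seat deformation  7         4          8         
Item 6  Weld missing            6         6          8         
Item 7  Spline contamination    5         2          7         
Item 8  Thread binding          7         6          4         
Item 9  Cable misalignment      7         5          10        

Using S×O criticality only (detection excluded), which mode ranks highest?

Item 9

Criticality = Severity × Occurrence:
  Item 3: 2 × 4 = 8
  Item 4: 6 × 7 = 42
  Item 5: 7 × 8 = 56
  Item 6: 6 × 8 = 48
  Item 7: 5 × 7 = 35
  Item 8: 7 × 4 = 28
  Item 9: 7 × 10 = 70
Highest criticality is 70 → Item 9.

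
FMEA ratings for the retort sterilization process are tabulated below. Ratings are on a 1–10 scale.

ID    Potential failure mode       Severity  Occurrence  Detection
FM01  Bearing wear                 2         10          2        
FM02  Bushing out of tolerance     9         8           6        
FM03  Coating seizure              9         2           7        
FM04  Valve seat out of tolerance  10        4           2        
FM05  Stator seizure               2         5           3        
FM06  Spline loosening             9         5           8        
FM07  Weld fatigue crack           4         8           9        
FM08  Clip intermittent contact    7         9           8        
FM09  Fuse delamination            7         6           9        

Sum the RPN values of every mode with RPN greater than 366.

RPN = Severity × Occurrence × Detection:
  FM01: 2 × 10 × 2 = 40
  FM02: 9 × 8 × 6 = 432
  FM03: 9 × 2 × 7 = 126
  FM04: 10 × 4 × 2 = 80
  FM05: 2 × 5 × 3 = 30
  FM06: 9 × 5 × 8 = 360
  FM07: 4 × 8 × 9 = 288
  FM08: 7 × 9 × 8 = 504
  FM09: 7 × 6 × 9 = 378
RPN > 366: FM02 (432), FM08 (504), FM09 (378).
Sum: 432 + 504 + 378 = 1314.

1314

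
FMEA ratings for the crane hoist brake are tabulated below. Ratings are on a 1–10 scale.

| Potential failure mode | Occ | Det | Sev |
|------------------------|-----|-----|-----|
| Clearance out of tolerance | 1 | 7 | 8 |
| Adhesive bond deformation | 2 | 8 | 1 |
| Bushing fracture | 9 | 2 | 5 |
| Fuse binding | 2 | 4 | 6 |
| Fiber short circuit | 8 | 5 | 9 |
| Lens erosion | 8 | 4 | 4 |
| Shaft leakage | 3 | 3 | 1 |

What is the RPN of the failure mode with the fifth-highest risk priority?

48

RPN = Severity × Occurrence × Detection:
  Clearance out of tolerance: 8 × 1 × 7 = 56
  Adhesive bond deformation: 1 × 2 × 8 = 16
  Bushing fracture: 5 × 9 × 2 = 90
  Fuse binding: 6 × 2 × 4 = 48
  Fiber short circuit: 9 × 8 × 5 = 360
  Lens erosion: 4 × 8 × 4 = 128
  Shaft leakage: 1 × 3 × 3 = 9
Sorted descending: 360, 128, 90, 56, 48, 16, 9.
The fifth-highest RPN is 48 (Fuse binding).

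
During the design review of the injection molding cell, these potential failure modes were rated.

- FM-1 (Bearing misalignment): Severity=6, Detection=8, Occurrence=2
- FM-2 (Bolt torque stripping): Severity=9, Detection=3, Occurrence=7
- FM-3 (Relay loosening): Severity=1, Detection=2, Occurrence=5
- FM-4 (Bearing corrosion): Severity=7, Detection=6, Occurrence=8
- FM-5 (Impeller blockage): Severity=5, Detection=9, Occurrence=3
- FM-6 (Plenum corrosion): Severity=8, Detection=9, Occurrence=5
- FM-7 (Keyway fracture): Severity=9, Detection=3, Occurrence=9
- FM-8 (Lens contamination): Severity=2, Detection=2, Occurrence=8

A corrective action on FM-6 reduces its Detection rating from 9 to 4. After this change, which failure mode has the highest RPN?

FM-4

RPN = Severity × Occurrence × Detection:
  FM-1: 6 × 2 × 8 = 96
  FM-2: 9 × 7 × 3 = 189
  FM-3: 1 × 5 × 2 = 10
  FM-4: 7 × 8 × 6 = 336
  FM-5: 5 × 3 × 9 = 135
  FM-6: 8 × 5 × 9 = 360
  FM-7: 9 × 9 × 3 = 243
  FM-8: 2 × 8 × 2 = 32
After action: FM-6 → 8 × 5 × 4 = 160.
Revised RPNs: FM-4=336, FM-7=243, FM-2=189, FM-6=160, FM-5=135, FM-1=96, FM-8=32, FM-3=10.
Highest is now FM-4 (336).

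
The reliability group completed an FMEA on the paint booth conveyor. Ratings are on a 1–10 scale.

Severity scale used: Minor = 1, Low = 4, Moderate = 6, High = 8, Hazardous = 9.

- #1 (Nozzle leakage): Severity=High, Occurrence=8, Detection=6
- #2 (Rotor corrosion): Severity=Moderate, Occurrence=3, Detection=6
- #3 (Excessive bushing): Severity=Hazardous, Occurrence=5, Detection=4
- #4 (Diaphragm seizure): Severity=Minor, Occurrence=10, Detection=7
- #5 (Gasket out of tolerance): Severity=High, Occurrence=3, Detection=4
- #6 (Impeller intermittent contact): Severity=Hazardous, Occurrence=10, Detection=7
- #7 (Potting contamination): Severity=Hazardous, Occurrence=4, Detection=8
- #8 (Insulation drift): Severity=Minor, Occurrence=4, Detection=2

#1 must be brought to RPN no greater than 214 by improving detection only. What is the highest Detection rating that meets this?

#1: S=8, O=8, D=6 → current RPN = 384.
Fixed product = 64. Need 64 × D ≤ 214, so D ≤ 214/64 = 3.34.
Maximum integer Detection rating = 3 (gives RPN 192; D=4 would give 256 > 214).

3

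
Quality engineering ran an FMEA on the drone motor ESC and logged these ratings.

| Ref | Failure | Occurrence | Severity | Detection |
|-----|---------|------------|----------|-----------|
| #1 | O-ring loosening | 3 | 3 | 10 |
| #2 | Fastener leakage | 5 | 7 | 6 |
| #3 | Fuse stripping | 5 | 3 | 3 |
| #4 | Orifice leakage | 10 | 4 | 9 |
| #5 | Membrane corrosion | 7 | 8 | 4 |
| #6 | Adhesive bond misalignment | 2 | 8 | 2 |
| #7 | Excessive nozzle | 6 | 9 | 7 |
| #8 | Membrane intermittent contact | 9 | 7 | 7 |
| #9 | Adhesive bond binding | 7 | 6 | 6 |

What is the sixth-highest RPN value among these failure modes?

210

RPN = Severity × Occurrence × Detection:
  #1: 3 × 3 × 10 = 90
  #2: 7 × 5 × 6 = 210
  #3: 3 × 5 × 3 = 45
  #4: 4 × 10 × 9 = 360
  #5: 8 × 7 × 4 = 224
  #6: 8 × 2 × 2 = 32
  #7: 9 × 6 × 7 = 378
  #8: 7 × 9 × 7 = 441
  #9: 6 × 7 × 6 = 252
Sorted descending: 441, 378, 360, 252, 224, 210, 90, 45, 32.
The sixth-highest RPN is 210 (#2).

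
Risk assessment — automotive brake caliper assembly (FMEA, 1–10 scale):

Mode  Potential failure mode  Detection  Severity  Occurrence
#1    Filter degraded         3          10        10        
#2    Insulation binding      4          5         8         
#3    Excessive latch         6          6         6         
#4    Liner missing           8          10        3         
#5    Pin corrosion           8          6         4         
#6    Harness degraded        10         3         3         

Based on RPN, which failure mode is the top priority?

#1

RPN = Severity × Occurrence × Detection:
  #1: 10 × 10 × 3 = 300
  #2: 5 × 8 × 4 = 160
  #3: 6 × 6 × 6 = 216
  #4: 10 × 3 × 8 = 240
  #5: 6 × 4 × 8 = 192
  #6: 3 × 3 × 10 = 90
Highest RPN is 300 → #1.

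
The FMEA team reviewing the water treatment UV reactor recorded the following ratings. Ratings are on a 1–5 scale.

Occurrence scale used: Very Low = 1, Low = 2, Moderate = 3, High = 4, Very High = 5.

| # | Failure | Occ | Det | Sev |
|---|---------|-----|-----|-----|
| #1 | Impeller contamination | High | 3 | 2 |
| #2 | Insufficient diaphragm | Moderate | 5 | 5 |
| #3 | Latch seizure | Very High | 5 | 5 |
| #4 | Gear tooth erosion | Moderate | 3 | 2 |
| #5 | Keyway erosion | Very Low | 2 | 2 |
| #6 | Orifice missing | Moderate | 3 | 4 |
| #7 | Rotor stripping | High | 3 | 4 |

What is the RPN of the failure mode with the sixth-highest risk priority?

RPN = Severity × Occurrence × Detection:
  #1: 2 × 4 × 3 = 24
  #2: 5 × 3 × 5 = 75
  #3: 5 × 5 × 5 = 125
  #4: 2 × 3 × 3 = 18
  #5: 2 × 1 × 2 = 4
  #6: 4 × 3 × 3 = 36
  #7: 4 × 4 × 3 = 48
Sorted descending: 125, 75, 48, 36, 24, 18, 4.
The sixth-highest RPN is 18 (#4).

18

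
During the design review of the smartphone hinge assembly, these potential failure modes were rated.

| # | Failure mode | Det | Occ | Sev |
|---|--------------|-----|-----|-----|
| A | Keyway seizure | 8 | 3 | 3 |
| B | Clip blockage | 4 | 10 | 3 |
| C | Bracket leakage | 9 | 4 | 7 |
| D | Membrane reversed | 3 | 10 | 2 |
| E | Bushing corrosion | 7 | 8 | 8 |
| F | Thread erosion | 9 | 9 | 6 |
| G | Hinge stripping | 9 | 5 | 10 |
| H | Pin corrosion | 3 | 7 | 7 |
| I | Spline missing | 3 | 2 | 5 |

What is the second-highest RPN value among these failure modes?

450

RPN = Severity × Occurrence × Detection:
  A: 3 × 3 × 8 = 72
  B: 3 × 10 × 4 = 120
  C: 7 × 4 × 9 = 252
  D: 2 × 10 × 3 = 60
  E: 8 × 8 × 7 = 448
  F: 6 × 9 × 9 = 486
  G: 10 × 5 × 9 = 450
  H: 7 × 7 × 3 = 147
  I: 5 × 2 × 3 = 30
Sorted descending: 486, 450, 448, 252, 147, 120, 72, 60, 30.
The second-highest RPN is 450 (G).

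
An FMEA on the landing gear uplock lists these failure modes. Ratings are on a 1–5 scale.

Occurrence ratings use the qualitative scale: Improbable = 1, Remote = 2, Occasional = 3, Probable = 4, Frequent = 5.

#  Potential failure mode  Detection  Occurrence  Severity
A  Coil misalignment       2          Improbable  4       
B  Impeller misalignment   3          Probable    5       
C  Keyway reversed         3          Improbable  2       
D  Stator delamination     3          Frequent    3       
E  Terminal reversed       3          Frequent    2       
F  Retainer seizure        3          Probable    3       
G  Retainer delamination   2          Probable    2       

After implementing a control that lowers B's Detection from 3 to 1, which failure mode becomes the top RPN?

D

RPN = Severity × Occurrence × Detection:
  A: 4 × 1 × 2 = 8
  B: 5 × 4 × 3 = 60
  C: 2 × 1 × 3 = 6
  D: 3 × 5 × 3 = 45
  E: 2 × 5 × 3 = 30
  F: 3 × 4 × 3 = 36
  G: 2 × 4 × 2 = 16
After action: B → 5 × 4 × 1 = 20.
Revised RPNs: D=45, F=36, E=30, B=20, G=16, A=8, C=6.
Highest is now D (45).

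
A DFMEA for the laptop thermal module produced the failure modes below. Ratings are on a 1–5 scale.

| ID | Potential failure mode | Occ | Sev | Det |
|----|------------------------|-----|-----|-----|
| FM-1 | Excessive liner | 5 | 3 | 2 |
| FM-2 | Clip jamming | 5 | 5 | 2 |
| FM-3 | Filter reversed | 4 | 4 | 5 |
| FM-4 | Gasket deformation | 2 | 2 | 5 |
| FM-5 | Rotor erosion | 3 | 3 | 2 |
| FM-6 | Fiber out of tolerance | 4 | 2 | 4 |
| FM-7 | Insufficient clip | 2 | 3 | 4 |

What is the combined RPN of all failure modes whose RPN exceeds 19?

RPN = Severity × Occurrence × Detection:
  FM-1: 3 × 5 × 2 = 30
  FM-2: 5 × 5 × 2 = 50
  FM-3: 4 × 4 × 5 = 80
  FM-4: 2 × 2 × 5 = 20
  FM-5: 3 × 3 × 2 = 18
  FM-6: 2 × 4 × 4 = 32
  FM-7: 3 × 2 × 4 = 24
RPN > 19: FM-1 (30), FM-2 (50), FM-3 (80), FM-4 (20), FM-6 (32), FM-7 (24).
Sum: 30 + 50 + 80 + 20 + 32 + 24 = 236.

236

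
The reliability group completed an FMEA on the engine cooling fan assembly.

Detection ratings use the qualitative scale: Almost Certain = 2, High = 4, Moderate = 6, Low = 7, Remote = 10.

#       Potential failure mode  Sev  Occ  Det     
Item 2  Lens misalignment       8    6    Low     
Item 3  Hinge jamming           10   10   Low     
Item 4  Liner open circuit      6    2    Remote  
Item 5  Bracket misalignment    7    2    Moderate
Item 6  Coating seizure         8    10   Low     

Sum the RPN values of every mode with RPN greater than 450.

RPN = Severity × Occurrence × Detection:
  Item 2: 8 × 6 × 7 = 336
  Item 3: 10 × 10 × 7 = 700
  Item 4: 6 × 2 × 10 = 120
  Item 5: 7 × 2 × 6 = 84
  Item 6: 8 × 10 × 7 = 560
RPN > 450: Item 3 (700), Item 6 (560).
Sum: 700 + 560 = 1260.

1260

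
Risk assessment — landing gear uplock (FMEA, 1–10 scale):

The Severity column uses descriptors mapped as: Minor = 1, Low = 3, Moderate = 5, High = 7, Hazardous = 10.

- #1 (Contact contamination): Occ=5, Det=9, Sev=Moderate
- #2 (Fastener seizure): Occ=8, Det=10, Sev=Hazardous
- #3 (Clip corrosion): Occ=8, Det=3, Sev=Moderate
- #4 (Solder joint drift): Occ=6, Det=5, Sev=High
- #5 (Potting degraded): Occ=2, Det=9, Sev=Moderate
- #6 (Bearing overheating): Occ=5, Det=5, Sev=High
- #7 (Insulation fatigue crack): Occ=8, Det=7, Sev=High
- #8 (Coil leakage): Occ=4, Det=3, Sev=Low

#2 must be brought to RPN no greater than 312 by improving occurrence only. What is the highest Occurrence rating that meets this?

3

#2: S=10, O=8, D=10 → current RPN = 800.
Fixed product = 100. Need 100 × O ≤ 312, so O ≤ 312/100 = 3.12.
Maximum integer Occurrence rating = 3 (gives RPN 300; O=4 would give 400 > 312).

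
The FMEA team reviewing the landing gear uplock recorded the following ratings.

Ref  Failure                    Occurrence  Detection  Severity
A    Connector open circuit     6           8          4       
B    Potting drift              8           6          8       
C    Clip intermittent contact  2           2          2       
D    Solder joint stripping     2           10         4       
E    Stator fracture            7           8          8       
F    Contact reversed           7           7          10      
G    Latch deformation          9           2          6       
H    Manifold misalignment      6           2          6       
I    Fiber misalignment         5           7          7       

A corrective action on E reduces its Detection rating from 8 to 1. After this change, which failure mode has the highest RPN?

RPN = Severity × Occurrence × Detection:
  A: 4 × 6 × 8 = 192
  B: 8 × 8 × 6 = 384
  C: 2 × 2 × 2 = 8
  D: 4 × 2 × 10 = 80
  E: 8 × 7 × 8 = 448
  F: 10 × 7 × 7 = 490
  G: 6 × 9 × 2 = 108
  H: 6 × 6 × 2 = 72
  I: 7 × 5 × 7 = 245
After action: E → 8 × 7 × 1 = 56.
Revised RPNs: F=490, B=384, I=245, A=192, G=108, D=80, H=72, E=56, C=8.
Highest is now F (490).

F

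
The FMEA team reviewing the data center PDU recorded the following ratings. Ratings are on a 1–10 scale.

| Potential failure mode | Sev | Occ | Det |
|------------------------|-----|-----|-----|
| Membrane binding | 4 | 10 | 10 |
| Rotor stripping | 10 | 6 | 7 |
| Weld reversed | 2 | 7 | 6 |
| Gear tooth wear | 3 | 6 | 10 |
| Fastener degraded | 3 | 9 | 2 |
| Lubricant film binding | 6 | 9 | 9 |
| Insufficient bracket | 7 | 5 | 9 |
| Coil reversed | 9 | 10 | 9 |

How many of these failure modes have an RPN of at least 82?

RPN = Severity × Occurrence × Detection:
  Membrane binding: 4 × 10 × 10 = 400
  Rotor stripping: 10 × 6 × 7 = 420
  Weld reversed: 2 × 7 × 6 = 84
  Gear tooth wear: 3 × 6 × 10 = 180
  Fastener degraded: 3 × 9 × 2 = 54
  Lubricant film binding: 6 × 9 × 9 = 486
  Insufficient bracket: 7 × 5 × 9 = 315
  Coil reversed: 9 × 10 × 9 = 810
Modes with RPN ≥ 82: Membrane binding (400), Rotor stripping (420), Weld reversed (84), Gear tooth wear (180), Lubricant film binding (486), Insufficient bracket (315), Coil reversed (810) → 7.

7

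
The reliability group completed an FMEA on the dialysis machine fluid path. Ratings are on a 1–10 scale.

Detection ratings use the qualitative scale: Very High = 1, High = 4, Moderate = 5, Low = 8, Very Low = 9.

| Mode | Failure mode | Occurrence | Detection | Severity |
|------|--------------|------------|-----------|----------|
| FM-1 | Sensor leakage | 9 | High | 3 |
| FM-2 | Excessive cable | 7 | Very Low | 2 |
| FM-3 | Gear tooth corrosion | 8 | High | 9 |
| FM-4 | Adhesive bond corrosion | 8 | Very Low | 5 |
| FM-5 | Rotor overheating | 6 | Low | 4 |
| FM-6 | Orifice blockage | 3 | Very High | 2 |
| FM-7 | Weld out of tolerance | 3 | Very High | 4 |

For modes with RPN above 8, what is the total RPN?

RPN = Severity × Occurrence × Detection:
  FM-1: 3 × 9 × 4 = 108
  FM-2: 2 × 7 × 9 = 126
  FM-3: 9 × 8 × 4 = 288
  FM-4: 5 × 8 × 9 = 360
  FM-5: 4 × 6 × 8 = 192
  FM-6: 2 × 3 × 1 = 6
  FM-7: 4 × 3 × 1 = 12
RPN > 8: FM-1 (108), FM-2 (126), FM-3 (288), FM-4 (360), FM-5 (192), FM-7 (12).
Sum: 108 + 126 + 288 + 360 + 192 + 12 = 1086.

1086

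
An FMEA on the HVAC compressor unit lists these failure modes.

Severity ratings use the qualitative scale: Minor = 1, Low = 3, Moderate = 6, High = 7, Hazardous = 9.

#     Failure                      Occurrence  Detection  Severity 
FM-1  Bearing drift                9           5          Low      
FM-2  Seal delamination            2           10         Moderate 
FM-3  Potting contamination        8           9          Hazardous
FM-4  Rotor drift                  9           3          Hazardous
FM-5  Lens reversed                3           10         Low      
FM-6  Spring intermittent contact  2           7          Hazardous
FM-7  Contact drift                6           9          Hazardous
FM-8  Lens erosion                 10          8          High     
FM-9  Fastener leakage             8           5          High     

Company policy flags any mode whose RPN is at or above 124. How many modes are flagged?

RPN = Severity × Occurrence × Detection:
  FM-1: 3 × 9 × 5 = 135
  FM-2: 6 × 2 × 10 = 120
  FM-3: 9 × 8 × 9 = 648
  FM-4: 9 × 9 × 3 = 243
  FM-5: 3 × 3 × 10 = 90
  FM-6: 9 × 2 × 7 = 126
  FM-7: 9 × 6 × 9 = 486
  FM-8: 7 × 10 × 8 = 560
  FM-9: 7 × 8 × 5 = 280
Modes with RPN ≥ 124: FM-1 (135), FM-3 (648), FM-4 (243), FM-6 (126), FM-7 (486), FM-8 (560), FM-9 (280) → 7.

7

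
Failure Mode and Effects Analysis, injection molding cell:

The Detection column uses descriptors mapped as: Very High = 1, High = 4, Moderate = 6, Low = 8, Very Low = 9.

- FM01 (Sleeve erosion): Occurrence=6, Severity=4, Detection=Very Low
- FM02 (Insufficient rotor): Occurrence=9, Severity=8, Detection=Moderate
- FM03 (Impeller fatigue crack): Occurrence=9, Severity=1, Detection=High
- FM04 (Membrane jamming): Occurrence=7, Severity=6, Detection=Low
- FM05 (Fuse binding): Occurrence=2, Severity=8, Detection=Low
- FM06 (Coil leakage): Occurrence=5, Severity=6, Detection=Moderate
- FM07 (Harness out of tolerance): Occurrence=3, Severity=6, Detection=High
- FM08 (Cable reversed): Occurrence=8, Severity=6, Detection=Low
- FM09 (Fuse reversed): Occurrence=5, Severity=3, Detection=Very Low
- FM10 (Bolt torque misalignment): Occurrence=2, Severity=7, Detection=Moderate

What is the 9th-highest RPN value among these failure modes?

RPN = Severity × Occurrence × Detection:
  FM01: 4 × 6 × 9 = 216
  FM02: 8 × 9 × 6 = 432
  FM03: 1 × 9 × 4 = 36
  FM04: 6 × 7 × 8 = 336
  FM05: 8 × 2 × 8 = 128
  FM06: 6 × 5 × 6 = 180
  FM07: 6 × 3 × 4 = 72
  FM08: 6 × 8 × 8 = 384
  FM09: 3 × 5 × 9 = 135
  FM10: 7 × 2 × 6 = 84
Sorted descending: 432, 384, 336, 216, 180, 135, 128, 84, 72, 36.
The 9th-highest RPN is 72 (FM07).

72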